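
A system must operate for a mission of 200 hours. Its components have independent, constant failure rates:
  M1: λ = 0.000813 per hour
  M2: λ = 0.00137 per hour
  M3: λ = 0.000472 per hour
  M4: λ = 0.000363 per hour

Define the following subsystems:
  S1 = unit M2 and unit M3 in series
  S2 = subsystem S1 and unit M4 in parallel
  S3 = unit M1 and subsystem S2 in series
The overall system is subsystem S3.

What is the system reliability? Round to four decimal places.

R(M1) = exp(−0.000813 × 200) = 0.849931
R(M2) = exp(−0.00137 × 200) = 0.760332
R(M3) = exp(−0.000472 × 200) = 0.909919
R(M4) = exp(−0.000363 × 200) = 0.929973
Series (M2 and M3): 0.760332 × 0.909919 = 0.691841
Parallel ([0.691841] and M4): 1 − (1 − 0.691841)(1 − 0.929973) = 0.978421
Series (M1 and [0.978421]): 0.849931 × 0.978421 = 0.8316

0.8316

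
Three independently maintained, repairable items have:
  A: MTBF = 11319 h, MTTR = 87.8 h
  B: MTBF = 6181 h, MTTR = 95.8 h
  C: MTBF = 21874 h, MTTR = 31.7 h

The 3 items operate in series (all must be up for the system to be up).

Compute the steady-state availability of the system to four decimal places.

0.9757

A(A) = MTBF/(MTBF+MTTR) = 11319/(11319+87.8) = 0.992303
A(B) = MTBF/(MTBF+MTTR) = 6181/(6181+95.8) = 0.984737
A(C) = MTBF/(MTBF+MTTR) = 21874/(21874+31.7) = 0.998553
Series availability: 0.992303 × 0.984737 × 0.998553 = 0.9757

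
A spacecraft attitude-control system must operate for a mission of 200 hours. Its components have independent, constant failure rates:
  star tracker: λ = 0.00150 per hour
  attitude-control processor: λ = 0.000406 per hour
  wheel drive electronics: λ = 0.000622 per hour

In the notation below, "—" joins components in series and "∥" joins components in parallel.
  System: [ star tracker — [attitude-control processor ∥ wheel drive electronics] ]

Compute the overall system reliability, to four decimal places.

0.7341

R(star tracker) = exp(−0.00150 × 200) = 0.740818
R(attitude-control processor) = exp(−0.000406 × 200) = 0.922009
R(wheel drive electronics) = exp(−0.000622 × 200) = 0.883027
Parallel (attitude-control processor and wheel drive electronics): 1 − (1 − 0.922009)(1 − 0.883027) = 0.990877
Series (star tracker and [0.990877]): 0.740818 × 0.990877 = 0.7341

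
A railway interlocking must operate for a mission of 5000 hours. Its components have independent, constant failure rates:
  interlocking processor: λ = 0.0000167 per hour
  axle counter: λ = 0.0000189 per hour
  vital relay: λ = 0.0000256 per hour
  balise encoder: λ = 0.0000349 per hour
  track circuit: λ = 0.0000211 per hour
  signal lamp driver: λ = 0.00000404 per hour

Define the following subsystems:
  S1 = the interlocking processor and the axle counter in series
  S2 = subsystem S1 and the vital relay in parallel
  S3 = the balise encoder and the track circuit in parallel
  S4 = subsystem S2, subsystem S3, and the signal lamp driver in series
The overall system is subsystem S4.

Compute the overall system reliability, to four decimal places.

R(interlocking processor) = exp(−0.0000167 × 5000) = 0.919891
R(axle counter) = exp(−0.0000189 × 5000) = 0.909828
R(vital relay) = exp(−0.0000256 × 5000) = 0.879853
R(balise encoder) = exp(−0.0000349 × 5000) = 0.839877
R(track circuit) = exp(−0.0000211 × 5000) = 0.899874
R(signal lamp driver) = exp(−0.00000404 × 5000) = 0.980003
Series (interlocking processor and axle counter): 0.919891 × 0.909828 = 0.836943
Parallel ([0.836943] and vital relay): 1 − (1 − 0.836943)(1 − 0.879853) = 0.980409
Parallel (balise encoder and track circuit): 1 − (1 − 0.839877)(1 − 0.899874) = 0.983968
Series ([0.980409], [0.983968], and signal lamp driver): 0.980409 × 0.983968 × 0.980003 = 0.9454

0.9454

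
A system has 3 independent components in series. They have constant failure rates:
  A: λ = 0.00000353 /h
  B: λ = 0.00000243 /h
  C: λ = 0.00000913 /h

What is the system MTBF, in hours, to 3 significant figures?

Series of exponential components: λ_sys = Σ λ_i
λ_sys = 0.00000353 + 0.00000243 + 0.00000913 = 1.5090e-05 /h
MTBF = 1 / λ_sys = 66300 h

66300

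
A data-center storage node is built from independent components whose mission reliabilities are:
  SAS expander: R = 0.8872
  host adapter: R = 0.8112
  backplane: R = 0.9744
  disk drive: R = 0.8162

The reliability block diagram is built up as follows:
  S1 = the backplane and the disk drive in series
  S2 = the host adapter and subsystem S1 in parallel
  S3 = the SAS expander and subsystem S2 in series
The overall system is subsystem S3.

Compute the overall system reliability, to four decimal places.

0.8529

Series (backplane and disk drive): 0.974400 × 0.816200 = 0.795305
Parallel (host adapter and [0.795305]): 1 − (1 − 0.811200)(1 − 0.795305) = 0.961354
Series (SAS expander and [0.961354]): 0.887200 × 0.961354 = 0.8529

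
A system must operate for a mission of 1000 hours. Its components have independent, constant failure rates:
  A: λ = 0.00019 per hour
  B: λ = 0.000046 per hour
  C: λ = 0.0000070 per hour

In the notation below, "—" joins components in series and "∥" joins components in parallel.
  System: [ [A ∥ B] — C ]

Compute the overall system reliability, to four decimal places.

R(A) = exp(−0.00019 × 1000) = 0.826959
R(B) = exp(−0.000046 × 1000) = 0.955042
R(C) = exp(−0.0000070 × 1000) = 0.993024
Parallel (A and B): 1 − (1 − 0.826959)(1 − 0.955042) = 0.992220
Series ([0.992220] and C): 0.992220 × 0.993024 = 0.9853

0.9853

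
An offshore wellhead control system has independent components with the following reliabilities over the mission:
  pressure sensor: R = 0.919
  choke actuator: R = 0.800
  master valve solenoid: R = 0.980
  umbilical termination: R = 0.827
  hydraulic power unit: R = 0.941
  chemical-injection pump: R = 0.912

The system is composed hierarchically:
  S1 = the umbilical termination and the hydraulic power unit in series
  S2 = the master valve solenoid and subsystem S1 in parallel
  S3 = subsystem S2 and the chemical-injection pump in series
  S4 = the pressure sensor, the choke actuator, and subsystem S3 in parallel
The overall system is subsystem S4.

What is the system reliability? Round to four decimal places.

0.9985

Series (umbilical termination and hydraulic power unit): 0.827000 × 0.941000 = 0.778207
Parallel (master valve solenoid and [0.778207]): 1 − (1 − 0.980000)(1 − 0.778207) = 0.995564
Series ([0.995564] and chemical-injection pump): 0.995564 × 0.912000 = 0.907954
Parallel (pressure sensor, choke actuator, and [0.907954]): 1 − (1 − 0.919000)(1 − 0.800000)(1 − 0.907954) = 0.9985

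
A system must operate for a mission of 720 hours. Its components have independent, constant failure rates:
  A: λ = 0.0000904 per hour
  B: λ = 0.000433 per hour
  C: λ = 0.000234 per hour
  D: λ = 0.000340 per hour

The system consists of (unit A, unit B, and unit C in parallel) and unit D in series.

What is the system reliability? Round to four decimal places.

0.7808

R(A) = exp(−0.0000904 × 720) = 0.936985
R(B) = exp(−0.000433 × 720) = 0.732157
R(C) = exp(−0.000234 × 720) = 0.844948
R(D) = exp(−0.000340 × 720) = 0.782861
Parallel (A, B, and C): 1 − (1 − 0.936985)(1 − 0.732157)(1 − 0.844948) = 0.997383
Series ([0.997383] and D): 0.997383 × 0.782861 = 0.7808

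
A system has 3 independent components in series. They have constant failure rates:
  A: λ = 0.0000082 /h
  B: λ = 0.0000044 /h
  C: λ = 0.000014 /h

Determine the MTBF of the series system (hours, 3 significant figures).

Series of exponential components: λ_sys = Σ λ_i
λ_sys = 0.0000082 + 0.0000044 + 0.000014 = 2.6600e-05 /h
MTBF = 1 / λ_sys = 37600 h

37600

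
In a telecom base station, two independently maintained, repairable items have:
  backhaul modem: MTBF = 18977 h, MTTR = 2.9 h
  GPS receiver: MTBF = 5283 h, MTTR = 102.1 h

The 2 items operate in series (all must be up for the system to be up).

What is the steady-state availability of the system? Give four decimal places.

0.9809

A(backhaul modem) = MTBF/(MTBF+MTTR) = 18977/(18977+2.9) = 0.999847
A(GPS receiver) = MTBF/(MTBF+MTTR) = 5283/(5283+102.1) = 0.981040
Series availability: 0.999847 × 0.981040 = 0.9809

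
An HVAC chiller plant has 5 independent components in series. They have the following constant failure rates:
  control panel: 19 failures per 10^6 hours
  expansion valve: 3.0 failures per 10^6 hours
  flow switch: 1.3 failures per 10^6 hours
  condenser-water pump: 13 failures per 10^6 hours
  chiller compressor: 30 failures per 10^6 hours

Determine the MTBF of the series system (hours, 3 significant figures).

Series of exponential components: λ_sys = Σ λ_i
λ_sys = 0.000019 + 0.0000030 + 0.0000013 + 0.000013 + 0.000030 = 6.6300e-05 /h
MTBF = 1 / λ_sys = 15100 h

15100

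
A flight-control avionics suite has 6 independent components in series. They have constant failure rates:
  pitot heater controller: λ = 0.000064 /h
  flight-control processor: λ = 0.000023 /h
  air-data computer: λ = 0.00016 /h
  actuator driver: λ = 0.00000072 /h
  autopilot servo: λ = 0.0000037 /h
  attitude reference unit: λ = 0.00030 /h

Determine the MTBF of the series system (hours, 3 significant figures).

Series of exponential components: λ_sys = Σ λ_i
λ_sys = 0.000064 + 0.000023 + 0.00016 + 0.00000072 + 0.0000037 + 0.00030 = 5.5142e-04 /h
MTBF = 1 / λ_sys = 1810 h

1810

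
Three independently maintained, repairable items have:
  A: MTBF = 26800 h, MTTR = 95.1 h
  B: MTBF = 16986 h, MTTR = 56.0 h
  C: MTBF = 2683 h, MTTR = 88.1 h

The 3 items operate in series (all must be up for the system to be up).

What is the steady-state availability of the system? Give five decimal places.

0.96161

A(A) = MTBF/(MTBF+MTTR) = 26800/(26800+95.1) = 0.996464
A(B) = MTBF/(MTBF+MTTR) = 16986/(16986+56.0) = 0.996714
A(C) = MTBF/(MTBF+MTTR) = 2683/(2683+88.1) = 0.968208
Series availability: 0.996464 × 0.996714 × 0.968208 = 0.96161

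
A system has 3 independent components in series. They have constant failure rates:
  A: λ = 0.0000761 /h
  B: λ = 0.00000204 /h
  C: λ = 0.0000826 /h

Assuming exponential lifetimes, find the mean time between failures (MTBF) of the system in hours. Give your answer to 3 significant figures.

Series of exponential components: λ_sys = Σ λ_i
λ_sys = 0.0000761 + 0.00000204 + 0.0000826 = 1.6074e-04 /h
MTBF = 1 / λ_sys = 6220 h

6220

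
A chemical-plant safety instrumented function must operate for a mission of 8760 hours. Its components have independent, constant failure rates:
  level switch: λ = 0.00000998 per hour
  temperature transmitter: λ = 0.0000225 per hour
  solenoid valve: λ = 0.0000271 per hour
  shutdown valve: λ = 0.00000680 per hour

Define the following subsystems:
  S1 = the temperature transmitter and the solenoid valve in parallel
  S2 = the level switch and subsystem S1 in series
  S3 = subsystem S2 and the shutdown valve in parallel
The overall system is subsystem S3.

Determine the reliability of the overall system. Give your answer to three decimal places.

0.993

R(level switch) = exp(−0.00000998 × 8760) = 0.91629
R(temperature transmitter) = exp(−0.0000225 × 8760) = 0.82111
R(solenoid valve) = exp(−0.0000271 × 8760) = 0.78868
R(shutdown valve) = exp(−0.00000680 × 8760) = 0.94217
Parallel (temperature transmitter and solenoid valve): 1 − (1 − 0.82111)(1 − 0.78868) = 0.96220
Series (level switch and [0.96220]): 0.91629 × 0.96220 = 0.88165
Parallel ([0.88165] and shutdown valve): 1 − (1 − 0.88165)(1 − 0.94217) = 0.993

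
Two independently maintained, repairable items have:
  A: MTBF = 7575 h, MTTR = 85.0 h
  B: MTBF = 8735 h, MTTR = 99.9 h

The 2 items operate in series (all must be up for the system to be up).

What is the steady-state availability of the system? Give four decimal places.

0.9777

A(A) = MTBF/(MTBF+MTTR) = 7575/(7575+85.0) = 0.988903
A(B) = MTBF/(MTBF+MTTR) = 8735/(8735+99.9) = 0.988693
Series availability: 0.988903 × 0.988693 = 0.9777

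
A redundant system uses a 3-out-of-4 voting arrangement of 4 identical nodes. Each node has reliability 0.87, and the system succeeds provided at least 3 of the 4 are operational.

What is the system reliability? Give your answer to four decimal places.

0.9153

R = Σ_{i=3}^{4} C(4,i) p^i (1−p)^{4−i} with p = 0.87
C(4,3)·0.87^3·0.13^1 = 0.342422
C(4,4)·0.87^4·0.13^0 = 0.572898
Sum = 0.9153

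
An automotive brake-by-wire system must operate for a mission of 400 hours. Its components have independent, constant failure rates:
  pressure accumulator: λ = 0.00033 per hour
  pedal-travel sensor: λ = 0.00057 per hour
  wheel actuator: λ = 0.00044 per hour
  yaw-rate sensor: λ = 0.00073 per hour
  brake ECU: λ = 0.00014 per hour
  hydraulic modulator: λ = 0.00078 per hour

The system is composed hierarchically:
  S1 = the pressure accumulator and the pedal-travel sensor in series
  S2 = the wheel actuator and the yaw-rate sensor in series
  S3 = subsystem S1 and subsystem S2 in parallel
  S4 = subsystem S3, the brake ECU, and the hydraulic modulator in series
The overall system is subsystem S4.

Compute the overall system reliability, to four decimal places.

R(pressure accumulator) = exp(−0.00033 × 400) = 0.876341
R(pedal-travel sensor) = exp(−0.00057 × 400) = 0.796124
R(wheel actuator) = exp(−0.00044 × 400) = 0.838618
R(yaw-rate sensor) = exp(−0.00073 × 400) = 0.746769
R(brake ECU) = exp(−0.00014 × 400) = 0.945539
R(hydraulic modulator) = exp(−0.00078 × 400) = 0.731982
Series (pressure accumulator and pedal-travel sensor): 0.876341 × 0.796124 = 0.697676
Series (wheel actuator and yaw-rate sensor): 0.838618 × 0.746769 = 0.626254
Parallel ([0.697676] and [0.626254]): 1 − (1 − 0.697676)(1 − 0.626254) = 0.887008
Series ([0.887008], brake ECU, and hydraulic modulator): 0.887008 × 0.945539 × 0.731982 = 0.6139

0.6139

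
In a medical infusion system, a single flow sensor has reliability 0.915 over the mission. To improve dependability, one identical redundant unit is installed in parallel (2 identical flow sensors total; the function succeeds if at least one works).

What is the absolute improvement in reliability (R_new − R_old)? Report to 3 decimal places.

0.078

R_before = 0.915
R_after = 1 − (1 − 0.915)^2 = 0.993
ΔR = 0.993 − 0.915 = 0.078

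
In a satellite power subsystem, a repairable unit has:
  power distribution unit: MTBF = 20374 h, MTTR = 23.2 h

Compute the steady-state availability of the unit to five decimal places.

A(power distribution unit) = MTBF/(MTBF+MTTR) = 20374/(20374+23.2) = 0.99886

0.99886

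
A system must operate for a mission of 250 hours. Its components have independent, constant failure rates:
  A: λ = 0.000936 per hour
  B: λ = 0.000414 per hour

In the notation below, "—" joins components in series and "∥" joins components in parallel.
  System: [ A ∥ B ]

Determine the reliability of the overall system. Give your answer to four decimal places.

0.9795

R(A) = exp(−0.000936 × 250) = 0.791362
R(B) = exp(−0.000414 × 250) = 0.901676
Parallel (A and B): 1 − (1 − 0.791362)(1 − 0.901676) = 0.9795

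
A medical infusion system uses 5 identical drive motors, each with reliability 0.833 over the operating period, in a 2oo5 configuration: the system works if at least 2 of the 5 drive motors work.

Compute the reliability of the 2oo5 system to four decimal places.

R = Σ_{i=2}^{5} C(5,i) p^i (1−p)^{5−i} with p = 0.833
C(5,2)·0.833^2·0.167^3 = 0.032318
C(5,3)·0.833^3·0.167^2 = 0.161201
C(5,4)·0.833^4·0.167^1 = 0.402037
C(5,5)·0.833^5·0.167^0 = 0.401074
Sum = 0.9966

0.9966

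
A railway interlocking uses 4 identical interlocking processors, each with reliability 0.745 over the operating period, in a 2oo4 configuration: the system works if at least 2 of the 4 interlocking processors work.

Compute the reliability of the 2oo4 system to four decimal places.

R = Σ_{i=2}^{4} C(4,i) p^i (1−p)^{4−i} with p = 0.745
C(4,2)·0.745^2·0.255^2 = 0.216543
C(4,3)·0.745^3·0.255^1 = 0.421763
C(4,4)·0.745^4·0.255^0 = 0.308053
Sum = 0.9464

0.9464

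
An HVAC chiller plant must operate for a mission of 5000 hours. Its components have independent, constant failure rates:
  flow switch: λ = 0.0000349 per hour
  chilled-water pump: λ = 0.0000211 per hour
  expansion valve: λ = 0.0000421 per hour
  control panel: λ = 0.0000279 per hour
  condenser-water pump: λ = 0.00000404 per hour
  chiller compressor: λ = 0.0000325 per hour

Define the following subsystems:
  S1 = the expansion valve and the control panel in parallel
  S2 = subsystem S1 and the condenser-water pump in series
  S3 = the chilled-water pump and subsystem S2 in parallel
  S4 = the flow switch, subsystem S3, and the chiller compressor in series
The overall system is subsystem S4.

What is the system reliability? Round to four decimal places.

0.7107

R(flow switch) = exp(−0.0000349 × 5000) = 0.839877
R(chilled-water pump) = exp(−0.0000211 × 5000) = 0.899874
R(expansion valve) = exp(−0.0000421 × 5000) = 0.810179
R(control panel) = exp(−0.0000279 × 5000) = 0.869793
R(condenser-water pump) = exp(−0.00000404 × 5000) = 0.980003
R(chiller compressor) = exp(−0.0000325 × 5000) = 0.850016
Parallel (expansion valve and control panel): 1 − (1 − 0.810179)(1 − 0.869793) = 0.975284
Series ([0.975284] and condenser-water pump): 0.975284 × 0.980003 = 0.955781
Parallel (chilled-water pump and [0.955781]): 1 − (1 − 0.899874)(1 − 0.955781) = 0.995573
Series (flow switch, [0.995573], and chiller compressor): 0.839877 × 0.995573 × 0.850016 = 0.7107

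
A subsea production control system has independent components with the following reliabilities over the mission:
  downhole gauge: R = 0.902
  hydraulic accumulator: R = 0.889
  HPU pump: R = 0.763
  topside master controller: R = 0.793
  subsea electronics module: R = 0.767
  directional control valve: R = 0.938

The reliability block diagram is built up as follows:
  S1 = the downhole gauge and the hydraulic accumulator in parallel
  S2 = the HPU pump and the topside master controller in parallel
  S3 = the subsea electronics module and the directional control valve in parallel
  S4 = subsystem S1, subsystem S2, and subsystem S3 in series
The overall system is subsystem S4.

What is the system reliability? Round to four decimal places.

Parallel (downhole gauge and hydraulic accumulator): 1 − (1 − 0.902000)(1 − 0.889000) = 0.989122
Parallel (HPU pump and topside master controller): 1 − (1 − 0.763000)(1 − 0.793000) = 0.950941
Parallel (subsea electronics module and directional control valve): 1 − (1 − 0.767000)(1 − 0.938000) = 0.985554
Series ([0.989122], [0.950941], and [0.985554]): 0.989122 × 0.950941 × 0.985554 = 0.9270

0.9270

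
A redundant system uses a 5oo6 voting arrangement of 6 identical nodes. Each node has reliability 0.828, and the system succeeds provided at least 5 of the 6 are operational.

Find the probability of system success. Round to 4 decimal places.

R = Σ_{i=5}^{6} C(6,i) p^i (1−p)^{6−i} with p = 0.828
C(6,5)·0.828^5·0.172^1 = 0.401635
C(6,6)·0.828^6·0.172^0 = 0.322242
Sum = 0.7239

0.7239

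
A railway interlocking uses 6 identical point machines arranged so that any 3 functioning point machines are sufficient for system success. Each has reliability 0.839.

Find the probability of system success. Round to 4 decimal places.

R = Σ_{i=3}^{6} C(6,i) p^i (1−p)^{6−i} with p = 0.839
C(6,3)·0.839^3·0.161^3 = 0.049294
C(6,4)·0.839^4·0.161^2 = 0.192660
C(6,5)·0.839^5·0.161^1 = 0.401594
C(6,6)·0.839^6·0.161^0 = 0.348796
Sum = 0.9923

0.9923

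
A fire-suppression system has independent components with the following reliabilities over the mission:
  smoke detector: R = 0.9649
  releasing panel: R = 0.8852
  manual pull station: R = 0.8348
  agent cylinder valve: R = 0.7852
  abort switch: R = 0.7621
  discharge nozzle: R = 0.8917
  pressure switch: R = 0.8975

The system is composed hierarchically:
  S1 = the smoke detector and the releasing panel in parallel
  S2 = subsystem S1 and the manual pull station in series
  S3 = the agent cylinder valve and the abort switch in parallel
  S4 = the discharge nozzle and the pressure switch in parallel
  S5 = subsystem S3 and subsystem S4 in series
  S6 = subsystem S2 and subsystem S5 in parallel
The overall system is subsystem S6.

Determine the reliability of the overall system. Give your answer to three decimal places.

Parallel (smoke detector and releasing panel): 1 − (1 − 0.96490)(1 − 0.88520) = 0.99597
Series ([0.99597] and manual pull station): 0.99597 × 0.83480 = 0.83144
Parallel (agent cylinder valve and abort switch): 1 − (1 − 0.78520)(1 − 0.76210) = 0.94890
Parallel (discharge nozzle and pressure switch): 1 − (1 − 0.89170)(1 − 0.89750) = 0.98890
Series ([0.94890] and [0.98890]): 0.94890 × 0.98890 = 0.93837
Parallel ([0.83144] and [0.93837]): 1 − (1 − 0.83144)(1 − 0.93837) = 0.990

0.990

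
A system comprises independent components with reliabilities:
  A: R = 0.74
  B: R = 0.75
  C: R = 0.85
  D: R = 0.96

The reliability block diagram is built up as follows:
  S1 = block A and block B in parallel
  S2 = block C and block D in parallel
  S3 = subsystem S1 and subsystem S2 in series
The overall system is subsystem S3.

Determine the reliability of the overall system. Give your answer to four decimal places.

0.9294

Parallel (A and B): 1 − (1 − 0.740000)(1 − 0.750000) = 0.935000
Parallel (C and D): 1 − (1 − 0.850000)(1 − 0.960000) = 0.994000
Series ([0.935000] and [0.994000]): 0.935000 × 0.994000 = 0.9294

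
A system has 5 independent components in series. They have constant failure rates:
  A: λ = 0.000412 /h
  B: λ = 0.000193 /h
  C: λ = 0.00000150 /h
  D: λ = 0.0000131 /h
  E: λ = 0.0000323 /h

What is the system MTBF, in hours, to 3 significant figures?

1530

Series of exponential components: λ_sys = Σ λ_i
λ_sys = 0.000412 + 0.000193 + 0.00000150 + 0.0000131 + 0.0000323 = 6.5190e-04 /h
MTBF = 1 / λ_sys = 1530 h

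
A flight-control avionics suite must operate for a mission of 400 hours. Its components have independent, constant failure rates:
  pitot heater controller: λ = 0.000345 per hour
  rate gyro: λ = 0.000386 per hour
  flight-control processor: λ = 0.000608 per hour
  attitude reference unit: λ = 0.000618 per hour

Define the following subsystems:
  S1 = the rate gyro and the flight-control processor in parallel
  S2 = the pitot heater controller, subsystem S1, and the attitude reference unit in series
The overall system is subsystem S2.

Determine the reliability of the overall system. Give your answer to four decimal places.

0.6593

R(pitot heater controller) = exp(−0.000345 × 400) = 0.871099
R(rate gyro) = exp(−0.000386 × 400) = 0.856929
R(flight-control processor) = exp(−0.000608 × 400) = 0.784115
R(attitude reference unit) = exp(−0.000618 × 400) = 0.780984
Parallel (rate gyro and flight-control processor): 1 − (1 − 0.856929)(1 − 0.784115) = 0.969113
Series (pitot heater controller, [0.969113], and attitude reference unit): 0.871099 × 0.969113 × 0.780984 = 0.6593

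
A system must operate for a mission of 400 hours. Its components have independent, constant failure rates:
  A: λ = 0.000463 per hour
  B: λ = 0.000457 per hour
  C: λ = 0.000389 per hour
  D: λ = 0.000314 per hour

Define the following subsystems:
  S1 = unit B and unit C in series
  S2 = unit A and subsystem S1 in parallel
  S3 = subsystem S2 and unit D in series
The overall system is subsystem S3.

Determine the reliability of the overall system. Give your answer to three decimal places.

0.839

R(A) = exp(−0.000463 × 400) = 0.83094
R(B) = exp(−0.000457 × 400) = 0.83293
R(C) = exp(−0.000389 × 400) = 0.85590
R(D) = exp(−0.000314 × 400) = 0.88197
Series (B and C): 0.83293 × 0.85590 = 0.71290
Parallel (A and [0.71290]): 1 − (1 − 0.83094)(1 − 0.71290) = 0.95146
Series ([0.95146] and D): 0.95146 × 0.88197 = 0.839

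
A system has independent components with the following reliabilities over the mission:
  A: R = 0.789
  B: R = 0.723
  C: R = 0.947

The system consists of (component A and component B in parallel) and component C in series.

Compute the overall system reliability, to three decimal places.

Parallel (A and B): 1 − (1 − 0.78900)(1 − 0.72300) = 0.94155
Series ([0.94155] and C): 0.94155 × 0.94700 = 0.892

0.892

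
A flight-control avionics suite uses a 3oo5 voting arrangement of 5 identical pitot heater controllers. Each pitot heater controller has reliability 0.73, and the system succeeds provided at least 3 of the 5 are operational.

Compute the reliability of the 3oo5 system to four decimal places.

0.8743

R = Σ_{i=3}^{5} C(5,i) p^i (1−p)^{5−i} with p = 0.73
C(5,3)·0.73^3·0.27^2 = 0.283593
C(5,4)·0.73^4·0.27^1 = 0.383376
C(5,5)·0.73^5·0.27^0 = 0.207307
Sum = 0.8743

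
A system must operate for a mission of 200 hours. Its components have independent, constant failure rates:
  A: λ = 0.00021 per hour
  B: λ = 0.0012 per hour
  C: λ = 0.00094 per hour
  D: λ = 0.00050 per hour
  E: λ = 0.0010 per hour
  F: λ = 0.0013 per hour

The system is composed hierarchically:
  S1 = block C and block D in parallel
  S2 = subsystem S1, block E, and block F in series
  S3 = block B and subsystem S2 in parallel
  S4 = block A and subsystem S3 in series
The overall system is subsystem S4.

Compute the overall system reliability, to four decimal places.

0.8813

R(A) = exp(−0.00021 × 200) = 0.958870
R(B) = exp(−0.0012 × 200) = 0.786628
R(C) = exp(−0.00094 × 200) = 0.828615
R(D) = exp(−0.00050 × 200) = 0.904837
R(E) = exp(−0.0010 × 200) = 0.818731
R(F) = exp(−0.0013 × 200) = 0.771052
Parallel (C and D): 1 − (1 − 0.828615)(1 − 0.904837) = 0.983690
Series ([0.983690], E, and F): 0.983690 × 0.818731 × 0.771052 = 0.620988
Parallel (B and [0.620988]): 1 − (1 − 0.786628)(1 − 0.620988) = 0.919129
Series (A and [0.919129]): 0.958870 × 0.919129 = 0.8813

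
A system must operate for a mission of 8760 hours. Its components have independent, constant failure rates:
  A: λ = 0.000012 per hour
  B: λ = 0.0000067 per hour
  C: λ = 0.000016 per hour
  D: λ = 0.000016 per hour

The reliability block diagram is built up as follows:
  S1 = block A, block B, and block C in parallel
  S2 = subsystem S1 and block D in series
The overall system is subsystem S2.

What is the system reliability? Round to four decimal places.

R(A) = exp(−0.000012 × 8760) = 0.900216
R(B) = exp(−0.0000067 × 8760) = 0.942997
R(C) = exp(−0.000016 × 8760) = 0.869219
R(D) = exp(−0.000016 × 8760) = 0.869219
Parallel (A, B, and C): 1 − (1 − 0.900216)(1 − 0.942997)(1 − 0.869219) = 0.999256
Series ([0.999256] and D): 0.999256 × 0.869219 = 0.8686

0.8686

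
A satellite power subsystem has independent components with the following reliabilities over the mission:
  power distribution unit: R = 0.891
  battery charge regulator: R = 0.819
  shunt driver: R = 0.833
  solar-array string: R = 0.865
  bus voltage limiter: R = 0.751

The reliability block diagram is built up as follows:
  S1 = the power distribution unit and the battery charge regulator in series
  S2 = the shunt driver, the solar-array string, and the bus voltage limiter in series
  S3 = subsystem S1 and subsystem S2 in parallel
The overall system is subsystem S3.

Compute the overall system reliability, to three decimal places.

Series (power distribution unit and battery charge regulator): 0.89100 × 0.81900 = 0.72973
Series (shunt driver, solar-array string, and bus voltage limiter): 0.83300 × 0.86500 × 0.75100 = 0.54113
Parallel ([0.72973] and [0.54113]): 1 − (1 − 0.72973)(1 − 0.54113) = 0.876

0.876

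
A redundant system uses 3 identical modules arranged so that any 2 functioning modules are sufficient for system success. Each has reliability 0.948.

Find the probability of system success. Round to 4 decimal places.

R = Σ_{i=2}^{3} C(3,i) p^i (1−p)^{3−i} with p = 0.948
C(3,2)·0.948^2·0.052^1 = 0.140198
C(3,3)·0.948^3·0.052^0 = 0.851971
Sum = 0.9922

0.9922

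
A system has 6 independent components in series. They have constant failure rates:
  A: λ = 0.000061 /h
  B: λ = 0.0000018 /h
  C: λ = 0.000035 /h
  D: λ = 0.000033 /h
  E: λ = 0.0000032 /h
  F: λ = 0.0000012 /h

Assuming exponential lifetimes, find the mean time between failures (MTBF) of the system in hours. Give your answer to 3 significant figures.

7400

Series of exponential components: λ_sys = Σ λ_i
λ_sys = 0.000061 + 0.0000018 + 0.000035 + 0.000033 + 0.0000032 + 0.0000012 = 1.3520e-04 /h
MTBF = 1 / λ_sys = 7400 h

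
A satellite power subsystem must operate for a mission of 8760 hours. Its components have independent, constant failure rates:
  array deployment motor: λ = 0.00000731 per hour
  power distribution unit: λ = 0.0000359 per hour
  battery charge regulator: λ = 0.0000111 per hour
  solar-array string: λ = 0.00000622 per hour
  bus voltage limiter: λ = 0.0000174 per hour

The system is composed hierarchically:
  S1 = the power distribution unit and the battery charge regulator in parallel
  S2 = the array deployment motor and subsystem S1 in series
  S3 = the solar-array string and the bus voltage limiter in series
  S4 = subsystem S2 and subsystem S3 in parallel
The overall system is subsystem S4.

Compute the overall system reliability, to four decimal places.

R(array deployment motor) = exp(−0.00000731 × 8760) = 0.937972
R(power distribution unit) = exp(−0.0000359 × 8760) = 0.730166
R(battery charge regulator) = exp(−0.0000111 × 8760) = 0.907342
R(solar-array string) = exp(−0.00000622 × 8760) = 0.946971
R(bus voltage limiter) = exp(−0.0000174 × 8760) = 0.858624
Parallel (power distribution unit and battery charge regulator): 1 − (1 − 0.730166)(1 − 0.907342) = 0.974998
Series (array deployment motor and [0.974998]): 0.937972 × 0.974998 = 0.914521
Series (solar-array string and bus voltage limiter): 0.946971 × 0.858624 = 0.813092
Parallel ([0.914521] and [0.813092]): 1 − (1 − 0.914521)(1 − 0.813092) = 0.9840

0.9840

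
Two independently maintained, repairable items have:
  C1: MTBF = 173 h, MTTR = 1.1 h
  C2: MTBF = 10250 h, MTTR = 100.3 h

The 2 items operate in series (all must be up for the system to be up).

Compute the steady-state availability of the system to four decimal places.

A(C1) = MTBF/(MTBF+MTTR) = 173/(173+1.1) = 0.993682
A(C2) = MTBF/(MTBF+MTTR) = 10250/(10250+100.3) = 0.990309
Series availability: 0.993682 × 0.990309 = 0.9841

0.9841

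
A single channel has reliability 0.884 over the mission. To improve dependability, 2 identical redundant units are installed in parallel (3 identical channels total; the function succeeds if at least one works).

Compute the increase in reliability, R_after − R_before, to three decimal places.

R_before = 0.884
R_after = 1 − (1 − 0.884)^3 = 0.998
ΔR = 0.998 − 0.884 = 0.114

0.114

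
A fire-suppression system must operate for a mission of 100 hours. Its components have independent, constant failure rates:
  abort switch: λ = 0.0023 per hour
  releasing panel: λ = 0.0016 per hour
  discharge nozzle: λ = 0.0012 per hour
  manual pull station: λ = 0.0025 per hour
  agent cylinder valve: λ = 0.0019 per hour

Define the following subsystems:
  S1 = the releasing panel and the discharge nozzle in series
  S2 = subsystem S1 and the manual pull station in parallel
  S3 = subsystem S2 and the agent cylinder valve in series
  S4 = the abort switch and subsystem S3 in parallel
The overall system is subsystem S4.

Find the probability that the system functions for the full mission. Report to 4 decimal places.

R(abort switch) = exp(−0.0023 × 100) = 0.794534
R(releasing panel) = exp(−0.0016 × 100) = 0.852144
R(discharge nozzle) = exp(−0.0012 × 100) = 0.886920
R(manual pull station) = exp(−0.0025 × 100) = 0.778801
R(agent cylinder valve) = exp(−0.0019 × 100) = 0.826959
Series (releasing panel and discharge nozzle): 0.852144 × 0.886920 = 0.755784
Parallel ([0.755784] and manual pull station): 1 − (1 − 0.755784)(1 − 0.778801) = 0.945980
Series ([0.945980] and agent cylinder valve): 0.945980 × 0.826959 = 0.782287
Parallel (abort switch and [0.782287]): 1 − (1 − 0.794534)(1 − 0.782287) = 0.9553

0.9553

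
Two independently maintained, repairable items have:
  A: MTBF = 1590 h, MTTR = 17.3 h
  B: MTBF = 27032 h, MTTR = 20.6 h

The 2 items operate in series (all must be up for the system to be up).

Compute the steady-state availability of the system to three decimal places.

0.988

A(A) = MTBF/(MTBF+MTTR) = 1590/(1590+17.3) = 0.989237
A(B) = MTBF/(MTBF+MTTR) = 27032/(27032+20.6) = 0.999239
Series availability: 0.989237 × 0.999239 = 0.988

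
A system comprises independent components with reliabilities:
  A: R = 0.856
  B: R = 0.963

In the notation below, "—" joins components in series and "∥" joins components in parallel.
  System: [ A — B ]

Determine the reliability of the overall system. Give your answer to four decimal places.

Series (A and B): 0.856000 × 0.963000 = 0.8243

0.8243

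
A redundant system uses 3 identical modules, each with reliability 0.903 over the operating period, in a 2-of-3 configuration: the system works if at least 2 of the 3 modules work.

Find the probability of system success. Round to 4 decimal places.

R = Σ_{i=2}^{3} C(3,i) p^i (1−p)^{3−i} with p = 0.903
C(3,2)·0.903^2·0.097^1 = 0.237284
C(3,3)·0.903^3·0.097^0 = 0.736314
Sum = 0.9736

0.9736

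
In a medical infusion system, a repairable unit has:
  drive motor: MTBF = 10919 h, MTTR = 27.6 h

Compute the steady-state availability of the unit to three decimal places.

0.997

A(drive motor) = MTBF/(MTBF+MTTR) = 10919/(10919+27.6) = 0.997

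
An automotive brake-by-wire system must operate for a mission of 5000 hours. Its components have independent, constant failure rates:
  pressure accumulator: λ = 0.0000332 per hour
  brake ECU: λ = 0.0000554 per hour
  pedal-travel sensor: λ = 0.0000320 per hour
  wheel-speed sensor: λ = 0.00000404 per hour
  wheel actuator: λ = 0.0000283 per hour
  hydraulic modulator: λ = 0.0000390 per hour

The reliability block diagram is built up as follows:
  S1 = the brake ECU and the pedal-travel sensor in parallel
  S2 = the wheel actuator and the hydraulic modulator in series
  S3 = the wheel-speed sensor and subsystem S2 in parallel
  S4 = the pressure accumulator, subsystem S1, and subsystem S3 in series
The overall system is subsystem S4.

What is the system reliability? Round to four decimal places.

0.8121

R(pressure accumulator) = exp(−0.0000332 × 5000) = 0.847046
R(brake ECU) = exp(−0.0000554 × 5000) = 0.758054
R(pedal-travel sensor) = exp(−0.0000320 × 5000) = 0.852144
R(wheel-speed sensor) = exp(−0.00000404 × 5000) = 0.980003
R(wheel actuator) = exp(−0.0000283 × 5000) = 0.868055
R(hydraulic modulator) = exp(−0.0000390 × 5000) = 0.822835
Parallel (brake ECU and pedal-travel sensor): 1 − (1 − 0.758054)(1 − 0.852144) = 0.964227
Series (wheel actuator and hydraulic modulator): 0.868055 × 0.822835 = 0.714266
Parallel (wheel-speed sensor and [0.714266]): 1 − (1 − 0.980003)(1 − 0.714266) = 0.994286
Series (pressure accumulator, [0.964227], and [0.994286]): 0.847046 × 0.964227 × 0.994286 = 0.8121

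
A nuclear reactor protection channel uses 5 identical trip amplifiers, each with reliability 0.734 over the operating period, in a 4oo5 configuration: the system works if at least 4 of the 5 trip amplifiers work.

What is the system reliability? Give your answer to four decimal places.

0.5991

R = Σ_{i=4}^{5} C(5,i) p^i (1−p)^{5−i} with p = 0.734
C(5,4)·0.734^4·0.266^1 = 0.386043
C(5,5)·0.734^5·0.266^0 = 0.213049
Sum = 0.5991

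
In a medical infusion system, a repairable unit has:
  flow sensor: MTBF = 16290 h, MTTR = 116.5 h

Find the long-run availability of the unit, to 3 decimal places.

A(flow sensor) = MTBF/(MTBF+MTTR) = 16290/(16290+116.5) = 0.993

0.993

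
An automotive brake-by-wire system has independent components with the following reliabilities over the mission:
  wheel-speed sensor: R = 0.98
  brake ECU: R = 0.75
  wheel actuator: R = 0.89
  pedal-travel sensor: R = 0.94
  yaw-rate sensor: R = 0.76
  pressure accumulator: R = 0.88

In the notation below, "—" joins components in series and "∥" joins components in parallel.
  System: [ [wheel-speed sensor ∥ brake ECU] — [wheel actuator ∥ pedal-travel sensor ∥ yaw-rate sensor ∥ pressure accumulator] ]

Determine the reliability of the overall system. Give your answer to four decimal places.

0.9948

Parallel (wheel-speed sensor and brake ECU): 1 − (1 − 0.980000)(1 − 0.750000) = 0.995000
Parallel (wheel actuator, pedal-travel sensor, yaw-rate sensor, and pressure accumulator): 1 − (1 − 0.890000)(1 − 0.940000)(1 − 0.760000)(1 − 0.880000) = 0.999810
Series ([0.995000] and [0.999810]): 0.995000 × 0.999810 = 0.9948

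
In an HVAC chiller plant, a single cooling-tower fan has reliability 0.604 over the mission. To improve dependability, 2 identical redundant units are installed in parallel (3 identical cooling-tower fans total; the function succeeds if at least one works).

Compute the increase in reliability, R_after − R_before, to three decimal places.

0.334

R_before = 0.604
R_after = 1 − (1 − 0.604)^3 = 0.938
ΔR = 0.938 − 0.604 = 0.334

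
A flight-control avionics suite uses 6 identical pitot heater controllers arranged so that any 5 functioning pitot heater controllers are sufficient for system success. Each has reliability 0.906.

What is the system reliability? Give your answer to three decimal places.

0.897

R = Σ_{i=5}^{6} C(6,i) p^i (1−p)^{6−i} with p = 0.906
C(6,5)·0.906^5·0.094^1 = 0.34429
C(6,6)·0.906^6·0.094^0 = 0.55306
Sum = 0.897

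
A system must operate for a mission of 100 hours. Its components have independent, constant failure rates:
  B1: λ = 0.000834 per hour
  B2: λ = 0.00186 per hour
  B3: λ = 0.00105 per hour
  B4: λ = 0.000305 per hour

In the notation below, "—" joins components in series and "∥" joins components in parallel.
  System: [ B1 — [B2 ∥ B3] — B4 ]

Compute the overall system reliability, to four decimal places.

R(B1) = exp(−0.000834 × 100) = 0.919983
R(B2) = exp(−0.00186 × 100) = 0.830274
R(B3) = exp(−0.00105 × 100) = 0.900325
R(B4) = exp(−0.000305 × 100) = 0.969960
Parallel (B2 and B3): 1 − (1 − 0.830274)(1 − 0.900325) = 0.983083
Series (B1, [0.983083], and B4): 0.919983 × 0.983083 × 0.969960 = 0.8773

0.8773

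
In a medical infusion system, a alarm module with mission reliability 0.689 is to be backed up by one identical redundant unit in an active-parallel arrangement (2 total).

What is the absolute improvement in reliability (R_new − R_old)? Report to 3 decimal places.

R_before = 0.689
R_after = 1 − (1 − 0.689)^2 = 0.903
ΔR = 0.903 − 0.689 = 0.214

0.214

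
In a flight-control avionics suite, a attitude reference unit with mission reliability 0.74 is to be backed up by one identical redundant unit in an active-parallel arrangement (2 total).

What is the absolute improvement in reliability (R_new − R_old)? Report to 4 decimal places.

R_before = 0.74
R_after = 1 − (1 − 0.74)^2 = 0.9324
ΔR = 0.9324 − 0.74 = 0.1924

0.1924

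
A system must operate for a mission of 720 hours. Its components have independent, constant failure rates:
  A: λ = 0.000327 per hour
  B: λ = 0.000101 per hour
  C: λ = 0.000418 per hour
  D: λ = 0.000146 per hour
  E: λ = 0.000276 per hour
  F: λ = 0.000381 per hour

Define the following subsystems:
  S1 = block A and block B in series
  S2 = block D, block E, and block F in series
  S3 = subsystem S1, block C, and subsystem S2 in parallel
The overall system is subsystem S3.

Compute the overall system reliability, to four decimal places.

0.9697

R(A) = exp(−0.000327 × 720) = 0.790223
R(B) = exp(−0.000101 × 720) = 0.929861
R(C) = exp(−0.000418 × 720) = 0.740107
R(D) = exp(−0.000146 × 720) = 0.900216
R(E) = exp(−0.000276 × 720) = 0.819779
R(F) = exp(−0.000381 × 720) = 0.760089
Series (A and B): 0.790223 × 0.929861 = 0.734798
Series (D, E, and F): 0.900216 × 0.819779 × 0.760089 = 0.560929
Parallel ([0.734798], C, and [0.560929]): 1 − (1 − 0.734798)(1 − 0.740107)(1 − 0.560929) = 0.9697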